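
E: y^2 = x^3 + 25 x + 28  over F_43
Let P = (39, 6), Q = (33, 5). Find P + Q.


P != Q, so use the chord formula.
s = (y2 - y1) / (x2 - x1) = (42) / (37) mod 43 = 36
x3 = s^2 - x1 - x2 mod 43 = 36^2 - 39 - 33 = 20
y3 = s (x1 - x3) - y1 mod 43 = 36 * (39 - 20) - 6 = 33

P + Q = (20, 33)


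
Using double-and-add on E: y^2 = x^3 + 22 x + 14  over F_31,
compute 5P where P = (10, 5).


k = 5 = 101_2 (binary, LSB first: 101)
Double-and-add from P = (10, 5):
  bit 0 = 1: acc = O + (10, 5) = (10, 5)
  bit 1 = 0: acc unchanged = (10, 5)
  bit 2 = 1: acc = (10, 5) + (25, 21) = (28, 13)

5P = (28, 13)


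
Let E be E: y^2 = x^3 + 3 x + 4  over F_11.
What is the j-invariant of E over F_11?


Delta = -16(4 a^3 + 27 b^2) mod 11 = 6
-1728 * (4 a)^3 = -1728 * (4*3)^3 mod 11 = 10
j = 10 * 6^(-1) mod 11 = 9

j = 9 (mod 11)


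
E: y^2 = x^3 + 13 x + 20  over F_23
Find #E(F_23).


For each x in F_23, count y with y^2 = x^3 + 13 x + 20 mod 23:
  x = 2: RHS = 8, y in [10, 13]  -> 2 point(s)
  x = 5: RHS = 3, y in [7, 16]  -> 2 point(s)
  x = 10: RHS = 0, y in [0]  -> 1 point(s)
  x = 12: RHS = 18, y in [8, 15]  -> 2 point(s)
  x = 14: RHS = 2, y in [5, 18]  -> 2 point(s)
  x = 15: RHS = 2, y in [5, 18]  -> 2 point(s)
  x = 16: RHS = 0, y in [0]  -> 1 point(s)
  x = 17: RHS = 2, y in [5, 18]  -> 2 point(s)
  x = 20: RHS = 0, y in [0]  -> 1 point(s)
  x = 21: RHS = 9, y in [3, 20]  -> 2 point(s)
  x = 22: RHS = 6, y in [11, 12]  -> 2 point(s)
Affine points: 19. Add the point at infinity: total = 20.

#E(F_23) = 20


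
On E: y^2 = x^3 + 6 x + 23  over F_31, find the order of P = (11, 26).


Compute successive multiples of P until we hit O:
  1P = (11, 26)
  2P = (28, 3)
  3P = (17, 4)
  4P = (13, 2)
  5P = (27, 11)
  6P = (25, 22)
  7P = (9, 0)
  8P = (25, 9)
  ... (continuing to 14P)
  14P = O

ord(P) = 14


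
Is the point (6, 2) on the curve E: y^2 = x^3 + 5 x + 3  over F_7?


Check whether y^2 = x^3 + 5 x + 3 (mod 7) for (x, y) = (6, 2).
LHS: y^2 = 2^2 mod 7 = 4
RHS: x^3 + 5 x + 3 = 6^3 + 5*6 + 3 mod 7 = 4
LHS = RHS

Yes, on the curve


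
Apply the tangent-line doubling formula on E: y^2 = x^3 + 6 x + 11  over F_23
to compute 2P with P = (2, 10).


Doubling: s = (3 x1^2 + a) / (2 y1)
s = (3*2^2 + 6) / (2*10) mod 23 = 17
x3 = s^2 - 2 x1 mod 23 = 17^2 - 2*2 = 9
y3 = s (x1 - x3) - y1 mod 23 = 17 * (2 - 9) - 10 = 9

2P = (9, 9)


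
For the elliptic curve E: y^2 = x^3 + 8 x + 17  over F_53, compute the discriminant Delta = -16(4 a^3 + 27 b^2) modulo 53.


4 a^3 + 27 b^2 = 4*8^3 + 27*17^2 = 2048 + 7803 = 9851
Delta = -16 * (9851) = -157616
Delta mod 53 = 6

Delta = 6 (mod 53)


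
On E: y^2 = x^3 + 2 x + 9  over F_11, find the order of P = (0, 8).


Compute successive multiples of P until we hit O:
  1P = (0, 8)
  2P = (5, 1)
  3P = (4, 2)
  4P = (1, 10)
  5P = (3, 8)
  6P = (8, 3)
  7P = (7, 6)
  8P = (7, 5)
  ... (continuing to 15P)
  15P = O

ord(P) = 15


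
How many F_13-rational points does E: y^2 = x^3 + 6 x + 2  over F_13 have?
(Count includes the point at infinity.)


For each x in F_13, count y with y^2 = x^3 + 6 x + 2 mod 13:
  x = 1: RHS = 9, y in [3, 10]  -> 2 point(s)
  x = 2: RHS = 9, y in [3, 10]  -> 2 point(s)
  x = 4: RHS = 12, y in [5, 8]  -> 2 point(s)
  x = 5: RHS = 1, y in [1, 12]  -> 2 point(s)
  x = 7: RHS = 10, y in [6, 7]  -> 2 point(s)
  x = 8: RHS = 3, y in [4, 9]  -> 2 point(s)
  x = 10: RHS = 9, y in [3, 10]  -> 2 point(s)
Affine points: 14. Add the point at infinity: total = 15.

#E(F_13) = 15


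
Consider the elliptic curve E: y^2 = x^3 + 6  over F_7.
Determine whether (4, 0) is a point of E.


Check whether y^2 = x^3 + 0 x + 6 (mod 7) for (x, y) = (4, 0).
LHS: y^2 = 0^2 mod 7 = 0
RHS: x^3 + 0 x + 6 = 4^3 + 0*4 + 6 mod 7 = 0
LHS = RHS

Yes, on the curve


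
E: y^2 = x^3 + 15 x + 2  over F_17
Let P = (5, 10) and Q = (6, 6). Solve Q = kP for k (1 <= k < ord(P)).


Enumerate multiples of P until we hit Q = (6, 6):
  1P = (5, 10)
  2P = (6, 11)
  3P = (7, 5)
  4P = (7, 12)
  5P = (6, 6)
Match found at i = 5.

k = 5


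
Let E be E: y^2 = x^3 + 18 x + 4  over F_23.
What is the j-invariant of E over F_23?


Delta = -16(4 a^3 + 27 b^2) mod 23 = 7
-1728 * (4 a)^3 = -1728 * (4*18)^3 mod 23 = 11
j = 11 * 7^(-1) mod 23 = 18

j = 18 (mod 23)


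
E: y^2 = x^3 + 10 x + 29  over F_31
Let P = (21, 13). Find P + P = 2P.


Doubling: s = (3 x1^2 + a) / (2 y1)
s = (3*21^2 + 10) / (2*13) mod 31 = 0
x3 = s^2 - 2 x1 mod 31 = 0^2 - 2*21 = 20
y3 = s (x1 - x3) - y1 mod 31 = 0 * (21 - 20) - 13 = 18

2P = (20, 18)


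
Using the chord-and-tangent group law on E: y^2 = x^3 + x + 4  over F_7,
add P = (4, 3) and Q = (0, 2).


P != Q, so use the chord formula.
s = (y2 - y1) / (x2 - x1) = (6) / (3) mod 7 = 2
x3 = s^2 - x1 - x2 mod 7 = 2^2 - 4 - 0 = 0
y3 = s (x1 - x3) - y1 mod 7 = 2 * (4 - 0) - 3 = 5

P + Q = (0, 5)


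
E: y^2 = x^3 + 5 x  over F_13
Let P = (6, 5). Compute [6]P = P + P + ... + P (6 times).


k = 6 = 110_2 (binary, LSB first: 011)
Double-and-add from P = (6, 5):
  bit 0 = 0: acc unchanged = O
  bit 1 = 1: acc = O + (10, 7) = (10, 7)
  bit 2 = 1: acc = (10, 7) + (3, 9) = (3, 4)

6P = (3, 4)


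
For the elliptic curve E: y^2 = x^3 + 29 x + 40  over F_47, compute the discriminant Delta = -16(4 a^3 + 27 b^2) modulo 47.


4 a^3 + 27 b^2 = 4*29^3 + 27*40^2 = 97556 + 43200 = 140756
Delta = -16 * (140756) = -2252096
Delta mod 47 = 3

Delta = 3 (mod 47)


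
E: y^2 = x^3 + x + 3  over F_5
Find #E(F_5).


For each x in F_5, count y with y^2 = x^3 + 1 x + 3 mod 5:
  x = 1: RHS = 0, y in [0]  -> 1 point(s)
  x = 4: RHS = 1, y in [1, 4]  -> 2 point(s)
Affine points: 3. Add the point at infinity: total = 4.

#E(F_5) = 4


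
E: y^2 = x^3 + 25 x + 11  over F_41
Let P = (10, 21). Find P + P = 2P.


Doubling: s = (3 x1^2 + a) / (2 y1)
s = (3*10^2 + 25) / (2*21) mod 41 = 38
x3 = s^2 - 2 x1 mod 41 = 38^2 - 2*10 = 30
y3 = s (x1 - x3) - y1 mod 41 = 38 * (10 - 30) - 21 = 39

2P = (30, 39)


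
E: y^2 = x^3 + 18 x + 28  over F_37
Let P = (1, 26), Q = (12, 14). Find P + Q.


P != Q, so use the chord formula.
s = (y2 - y1) / (x2 - x1) = (25) / (11) mod 37 = 9
x3 = s^2 - x1 - x2 mod 37 = 9^2 - 1 - 12 = 31
y3 = s (x1 - x3) - y1 mod 37 = 9 * (1 - 31) - 26 = 0

P + Q = (31, 0)


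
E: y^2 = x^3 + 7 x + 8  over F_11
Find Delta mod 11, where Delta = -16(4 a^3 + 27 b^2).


4 a^3 + 27 b^2 = 4*7^3 + 27*8^2 = 1372 + 1728 = 3100
Delta = -16 * (3100) = -49600
Delta mod 11 = 10

Delta = 10 (mod 11)


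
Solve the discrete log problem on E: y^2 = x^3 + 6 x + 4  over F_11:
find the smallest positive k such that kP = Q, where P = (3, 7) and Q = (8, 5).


Enumerate multiples of P until we hit Q = (8, 5):
  1P = (3, 7)
  2P = (5, 4)
  3P = (8, 6)
  4P = (4, 2)
  5P = (7, 2)
  6P = (6, 5)
  7P = (0, 2)
  8P = (1, 0)
  9P = (0, 9)
  10P = (6, 6)
  11P = (7, 9)
  12P = (4, 9)
  13P = (8, 5)
Match found at i = 13.

k = 13


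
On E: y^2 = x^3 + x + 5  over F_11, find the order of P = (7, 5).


Compute successive multiples of P until we hit O:
  1P = (7, 5)
  2P = (0, 4)
  3P = (2, 2)
  4P = (5, 5)
  5P = (10, 6)
  6P = (10, 5)
  7P = (5, 6)
  8P = (2, 9)
  ... (continuing to 11P)
  11P = O

ord(P) = 11


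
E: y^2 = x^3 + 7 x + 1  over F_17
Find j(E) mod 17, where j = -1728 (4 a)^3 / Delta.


Delta = -16(4 a^3 + 27 b^2) mod 17 = 5
-1728 * (4 a)^3 = -1728 * (4*7)^3 mod 17 = 13
j = 13 * 5^(-1) mod 17 = 6

j = 6 (mod 17)


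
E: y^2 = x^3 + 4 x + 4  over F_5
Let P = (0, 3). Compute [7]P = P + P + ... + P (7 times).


k = 7 = 111_2 (binary, LSB first: 111)
Double-and-add from P = (0, 3):
  bit 0 = 1: acc = O + (0, 3) = (0, 3)
  bit 1 = 1: acc = (0, 3) + (1, 3) = (4, 2)
  bit 2 = 1: acc = (4, 2) + (2, 0) = (0, 2)

7P = (0, 2)


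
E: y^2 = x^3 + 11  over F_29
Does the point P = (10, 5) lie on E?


Check whether y^2 = x^3 + 0 x + 11 (mod 29) for (x, y) = (10, 5).
LHS: y^2 = 5^2 mod 29 = 25
RHS: x^3 + 0 x + 11 = 10^3 + 0*10 + 11 mod 29 = 25
LHS = RHS

Yes, on the curve


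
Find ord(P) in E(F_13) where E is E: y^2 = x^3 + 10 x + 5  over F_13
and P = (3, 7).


Compute successive multiples of P until we hit O:
  1P = (3, 7)
  2P = (11, 9)
  3P = (8, 8)
  4P = (1, 9)
  5P = (10, 0)
  6P = (1, 4)
  7P = (8, 5)
  8P = (11, 4)
  ... (continuing to 10P)
  10P = O

ord(P) = 10


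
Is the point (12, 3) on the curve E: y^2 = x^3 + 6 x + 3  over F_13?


Check whether y^2 = x^3 + 6 x + 3 (mod 13) for (x, y) = (12, 3).
LHS: y^2 = 3^2 mod 13 = 9
RHS: x^3 + 6 x + 3 = 12^3 + 6*12 + 3 mod 13 = 9
LHS = RHS

Yes, on the curve


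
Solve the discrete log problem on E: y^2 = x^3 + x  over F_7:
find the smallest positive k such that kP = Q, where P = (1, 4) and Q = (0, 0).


Enumerate multiples of P until we hit Q = (0, 0):
  1P = (1, 4)
  2P = (0, 0)
Match found at i = 2.

k = 2


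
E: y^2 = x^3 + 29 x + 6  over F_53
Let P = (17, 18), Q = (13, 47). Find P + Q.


P != Q, so use the chord formula.
s = (y2 - y1) / (x2 - x1) = (29) / (49) mod 53 = 6
x3 = s^2 - x1 - x2 mod 53 = 6^2 - 17 - 13 = 6
y3 = s (x1 - x3) - y1 mod 53 = 6 * (17 - 6) - 18 = 48

P + Q = (6, 48)


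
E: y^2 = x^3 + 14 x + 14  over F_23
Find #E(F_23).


For each x in F_23, count y with y^2 = x^3 + 14 x + 14 mod 23:
  x = 1: RHS = 6, y in [11, 12]  -> 2 point(s)
  x = 2: RHS = 4, y in [2, 21]  -> 2 point(s)
  x = 5: RHS = 2, y in [5, 18]  -> 2 point(s)
  x = 7: RHS = 18, y in [8, 15]  -> 2 point(s)
  x = 9: RHS = 18, y in [8, 15]  -> 2 point(s)
  x = 10: RHS = 4, y in [2, 21]  -> 2 point(s)
  x = 11: RHS = 4, y in [2, 21]  -> 2 point(s)
  x = 12: RHS = 1, y in [1, 22]  -> 2 point(s)
  x = 13: RHS = 1, y in [1, 22]  -> 2 point(s)
  x = 17: RHS = 13, y in [6, 17]  -> 2 point(s)
  x = 18: RHS = 3, y in [7, 16]  -> 2 point(s)
  x = 19: RHS = 9, y in [3, 20]  -> 2 point(s)
  x = 21: RHS = 1, y in [1, 22]  -> 2 point(s)
Affine points: 26. Add the point at infinity: total = 27.

#E(F_23) = 27


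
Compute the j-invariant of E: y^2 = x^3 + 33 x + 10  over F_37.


Delta = -16(4 a^3 + 27 b^2) mod 37 = 5
-1728 * (4 a)^3 = -1728 * (4*33)^3 mod 37 = 10
j = 10 * 5^(-1) mod 37 = 2

j = 2 (mod 37)


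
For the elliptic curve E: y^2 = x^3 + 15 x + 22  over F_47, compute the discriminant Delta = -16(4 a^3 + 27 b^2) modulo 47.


4 a^3 + 27 b^2 = 4*15^3 + 27*22^2 = 13500 + 13068 = 26568
Delta = -16 * (26568) = -425088
Delta mod 47 = 27

Delta = 27 (mod 47)


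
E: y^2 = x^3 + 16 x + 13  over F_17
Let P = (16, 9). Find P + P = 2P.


Doubling: s = (3 x1^2 + a) / (2 y1)
s = (3*16^2 + 16) / (2*9) mod 17 = 2
x3 = s^2 - 2 x1 mod 17 = 2^2 - 2*16 = 6
y3 = s (x1 - x3) - y1 mod 17 = 2 * (16 - 6) - 9 = 11

2P = (6, 11)


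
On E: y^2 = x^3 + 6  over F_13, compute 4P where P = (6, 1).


k = 4 = 100_2 (binary, LSB first: 001)
Double-and-add from P = (6, 1):
  bit 0 = 0: acc unchanged = O
  bit 1 = 0: acc unchanged = O
  bit 2 = 1: acc = O + (2, 1) = (2, 1)

4P = (2, 1)


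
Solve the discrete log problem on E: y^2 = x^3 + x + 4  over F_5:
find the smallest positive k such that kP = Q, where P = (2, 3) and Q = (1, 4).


Enumerate multiples of P until we hit Q = (1, 4):
  1P = (2, 3)
  2P = (0, 3)
  3P = (3, 2)
  4P = (1, 1)
  5P = (1, 4)
Match found at i = 5.

k = 5


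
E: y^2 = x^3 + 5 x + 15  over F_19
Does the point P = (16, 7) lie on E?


Check whether y^2 = x^3 + 5 x + 15 (mod 19) for (x, y) = (16, 7).
LHS: y^2 = 7^2 mod 19 = 11
RHS: x^3 + 5 x + 15 = 16^3 + 5*16 + 15 mod 19 = 11
LHS = RHS

Yes, on the curve


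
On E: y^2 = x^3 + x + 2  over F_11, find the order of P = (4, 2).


Compute successive multiples of P until we hit O:
  1P = (4, 2)
  2P = (8, 4)
  3P = (2, 10)
  4P = (10, 0)
  5P = (2, 1)
  6P = (8, 7)
  7P = (4, 9)
  8P = O

ord(P) = 8


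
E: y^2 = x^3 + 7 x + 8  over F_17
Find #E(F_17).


For each x in F_17, count y with y^2 = x^3 + 7 x + 8 mod 17:
  x = 0: RHS = 8, y in [5, 12]  -> 2 point(s)
  x = 1: RHS = 16, y in [4, 13]  -> 2 point(s)
  x = 2: RHS = 13, y in [8, 9]  -> 2 point(s)
  x = 4: RHS = 15, y in [7, 10]  -> 2 point(s)
  x = 5: RHS = 15, y in [7, 10]  -> 2 point(s)
  x = 7: RHS = 9, y in [3, 14]  -> 2 point(s)
  x = 8: RHS = 15, y in [7, 10]  -> 2 point(s)
  x = 9: RHS = 1, y in [1, 16]  -> 2 point(s)
  x = 12: RHS = 1, y in [1, 16]  -> 2 point(s)
  x = 13: RHS = 1, y in [1, 16]  -> 2 point(s)
  x = 16: RHS = 0, y in [0]  -> 1 point(s)
Affine points: 21. Add the point at infinity: total = 22.

#E(F_17) = 22


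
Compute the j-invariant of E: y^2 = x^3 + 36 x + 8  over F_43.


Delta = -16(4 a^3 + 27 b^2) mod 43 = 23
-1728 * (4 a)^3 = -1728 * (4*36)^3 mod 43 = 4
j = 4 * 23^(-1) mod 43 = 17

j = 17 (mod 43)


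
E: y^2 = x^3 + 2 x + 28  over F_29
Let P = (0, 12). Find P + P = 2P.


Doubling: s = (3 x1^2 + a) / (2 y1)
s = (3*0^2 + 2) / (2*12) mod 29 = 17
x3 = s^2 - 2 x1 mod 29 = 17^2 - 2*0 = 28
y3 = s (x1 - x3) - y1 mod 29 = 17 * (0 - 28) - 12 = 5

2P = (28, 5)


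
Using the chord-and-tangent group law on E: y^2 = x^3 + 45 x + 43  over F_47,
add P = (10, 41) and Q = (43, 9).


P != Q, so use the chord formula.
s = (y2 - y1) / (x2 - x1) = (15) / (33) mod 47 = 9
x3 = s^2 - x1 - x2 mod 47 = 9^2 - 10 - 43 = 28
y3 = s (x1 - x3) - y1 mod 47 = 9 * (10 - 28) - 41 = 32

P + Q = (28, 32)


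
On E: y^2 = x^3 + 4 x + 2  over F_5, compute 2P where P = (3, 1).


k = 2 = 10_2 (binary, LSB first: 01)
Double-and-add from P = (3, 1):
  bit 0 = 0: acc unchanged = O
  bit 1 = 1: acc = O + (3, 4) = (3, 4)

2P = (3, 4)


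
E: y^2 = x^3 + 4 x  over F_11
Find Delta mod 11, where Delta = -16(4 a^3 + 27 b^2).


4 a^3 + 27 b^2 = 4*4^3 + 27*0^2 = 256 + 0 = 256
Delta = -16 * (256) = -4096
Delta mod 11 = 7

Delta = 7 (mod 11)


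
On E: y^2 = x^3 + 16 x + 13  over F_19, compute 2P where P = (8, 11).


k = 2 = 10_2 (binary, LSB first: 01)
Double-and-add from P = (8, 11):
  bit 0 = 0: acc unchanged = O
  bit 1 = 1: acc = O + (1, 12) = (1, 12)

2P = (1, 12)


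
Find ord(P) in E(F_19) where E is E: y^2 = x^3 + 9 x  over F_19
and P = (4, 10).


Compute successive multiples of P until we hit O:
  1P = (4, 10)
  2P = (11, 9)
  3P = (11, 10)
  4P = (4, 9)
  5P = O

ord(P) = 5


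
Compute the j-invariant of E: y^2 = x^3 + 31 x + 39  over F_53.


Delta = -16(4 a^3 + 27 b^2) mod 53 = 20
-1728 * (4 a)^3 = -1728 * (4*31)^3 mod 53 = 42
j = 42 * 20^(-1) mod 53 = 18

j = 18 (mod 53)


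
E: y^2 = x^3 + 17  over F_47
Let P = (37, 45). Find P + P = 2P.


Doubling: s = (3 x1^2 + a) / (2 y1)
s = (3*37^2 + 0) / (2*45) mod 47 = 19
x3 = s^2 - 2 x1 mod 47 = 19^2 - 2*37 = 5
y3 = s (x1 - x3) - y1 mod 47 = 19 * (37 - 5) - 45 = 46

2P = (5, 46)


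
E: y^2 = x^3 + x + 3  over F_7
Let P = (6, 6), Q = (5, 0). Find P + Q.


P != Q, so use the chord formula.
s = (y2 - y1) / (x2 - x1) = (1) / (6) mod 7 = 6
x3 = s^2 - x1 - x2 mod 7 = 6^2 - 6 - 5 = 4
y3 = s (x1 - x3) - y1 mod 7 = 6 * (6 - 4) - 6 = 6

P + Q = (4, 6)


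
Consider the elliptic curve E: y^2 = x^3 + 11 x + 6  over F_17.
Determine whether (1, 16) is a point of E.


Check whether y^2 = x^3 + 11 x + 6 (mod 17) for (x, y) = (1, 16).
LHS: y^2 = 16^2 mod 17 = 1
RHS: x^3 + 11 x + 6 = 1^3 + 11*1 + 6 mod 17 = 1
LHS = RHS

Yes, on the curve


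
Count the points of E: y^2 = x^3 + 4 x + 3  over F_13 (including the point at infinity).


For each x in F_13, count y with y^2 = x^3 + 4 x + 3 mod 13:
  x = 0: RHS = 3, y in [4, 9]  -> 2 point(s)
  x = 3: RHS = 3, y in [4, 9]  -> 2 point(s)
  x = 6: RHS = 9, y in [3, 10]  -> 2 point(s)
  x = 7: RHS = 10, y in [6, 7]  -> 2 point(s)
  x = 8: RHS = 1, y in [1, 12]  -> 2 point(s)
  x = 9: RHS = 1, y in [1, 12]  -> 2 point(s)
  x = 10: RHS = 3, y in [4, 9]  -> 2 point(s)
  x = 11: RHS = 0, y in [0]  -> 1 point(s)
Affine points: 15. Add the point at infinity: total = 16.

#E(F_13) = 16


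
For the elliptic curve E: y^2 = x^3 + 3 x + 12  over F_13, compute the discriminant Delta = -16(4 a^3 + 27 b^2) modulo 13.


4 a^3 + 27 b^2 = 4*3^3 + 27*12^2 = 108 + 3888 = 3996
Delta = -16 * (3996) = -63936
Delta mod 13 = 11

Delta = 11 (mod 13)


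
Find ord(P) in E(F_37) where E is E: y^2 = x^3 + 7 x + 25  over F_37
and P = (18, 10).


Compute successive multiples of P until we hit O:
  1P = (18, 10)
  2P = (2, 11)
  3P = (29, 30)
  4P = (30, 22)
  5P = (27, 18)
  6P = (17, 32)
  7P = (5, 0)
  8P = (17, 5)
  ... (continuing to 14P)
  14P = O

ord(P) = 14


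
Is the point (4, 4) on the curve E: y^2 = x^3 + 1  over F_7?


Check whether y^2 = x^3 + 0 x + 1 (mod 7) for (x, y) = (4, 4).
LHS: y^2 = 4^2 mod 7 = 2
RHS: x^3 + 0 x + 1 = 4^3 + 0*4 + 1 mod 7 = 2
LHS = RHS

Yes, on the curve


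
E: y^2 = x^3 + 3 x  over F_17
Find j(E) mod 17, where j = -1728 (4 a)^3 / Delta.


Delta = -16(4 a^3 + 27 b^2) mod 17 = 6
-1728 * (4 a)^3 = -1728 * (4*3)^3 mod 17 = 15
j = 15 * 6^(-1) mod 17 = 11

j = 11 (mod 17)


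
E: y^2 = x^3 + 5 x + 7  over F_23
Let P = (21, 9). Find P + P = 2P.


Doubling: s = (3 x1^2 + a) / (2 y1)
s = (3*21^2 + 5) / (2*9) mod 23 = 15
x3 = s^2 - 2 x1 mod 23 = 15^2 - 2*21 = 22
y3 = s (x1 - x3) - y1 mod 23 = 15 * (21 - 22) - 9 = 22

2P = (22, 22)


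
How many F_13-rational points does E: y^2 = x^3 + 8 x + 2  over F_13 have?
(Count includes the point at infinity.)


For each x in F_13, count y with y^2 = x^3 + 8 x + 2 mod 13:
  x = 2: RHS = 0, y in [0]  -> 1 point(s)
  x = 3: RHS = 1, y in [1, 12]  -> 2 point(s)
  x = 9: RHS = 10, y in [6, 7]  -> 2 point(s)
  x = 10: RHS = 3, y in [4, 9]  -> 2 point(s)
  x = 11: RHS = 4, y in [2, 11]  -> 2 point(s)
Affine points: 9. Add the point at infinity: total = 10.

#E(F_13) = 10


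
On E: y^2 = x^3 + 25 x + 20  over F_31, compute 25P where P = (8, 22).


k = 25 = 11001_2 (binary, LSB first: 10011)
Double-and-add from P = (8, 22):
  bit 0 = 1: acc = O + (8, 22) = (8, 22)
  bit 1 = 0: acc unchanged = (8, 22)
  bit 2 = 0: acc unchanged = (8, 22)
  bit 3 = 1: acc = (8, 22) + (14, 18) = (6, 18)
  bit 4 = 1: acc = (6, 18) + (0, 12) = (26, 24)

25P = (26, 24)


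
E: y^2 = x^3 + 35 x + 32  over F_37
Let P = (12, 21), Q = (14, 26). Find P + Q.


P != Q, so use the chord formula.
s = (y2 - y1) / (x2 - x1) = (5) / (2) mod 37 = 21
x3 = s^2 - x1 - x2 mod 37 = 21^2 - 12 - 14 = 8
y3 = s (x1 - x3) - y1 mod 37 = 21 * (12 - 8) - 21 = 26

P + Q = (8, 26)


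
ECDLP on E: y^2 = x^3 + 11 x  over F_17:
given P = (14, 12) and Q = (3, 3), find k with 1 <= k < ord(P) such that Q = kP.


Enumerate multiples of P until we hit Q = (3, 3):
  1P = (14, 12)
  2P = (15, 2)
  3P = (3, 14)
  4P = (2, 9)
  5P = (0, 0)
  6P = (2, 8)
  7P = (3, 3)
Match found at i = 7.

k = 7


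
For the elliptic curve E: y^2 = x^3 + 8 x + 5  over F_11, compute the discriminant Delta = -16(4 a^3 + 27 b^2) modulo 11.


4 a^3 + 27 b^2 = 4*8^3 + 27*5^2 = 2048 + 675 = 2723
Delta = -16 * (2723) = -43568
Delta mod 11 = 3

Delta = 3 (mod 11)


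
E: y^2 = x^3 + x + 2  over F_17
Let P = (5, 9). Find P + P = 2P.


Doubling: s = (3 x1^2 + a) / (2 y1)
s = (3*5^2 + 1) / (2*9) mod 17 = 8
x3 = s^2 - 2 x1 mod 17 = 8^2 - 2*5 = 3
y3 = s (x1 - x3) - y1 mod 17 = 8 * (5 - 3) - 9 = 7

2P = (3, 7)


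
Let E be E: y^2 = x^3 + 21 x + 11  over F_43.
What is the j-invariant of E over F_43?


Delta = -16(4 a^3 + 27 b^2) mod 43 = 24
-1728 * (4 a)^3 = -1728 * (4*21)^3 mod 43 = 21
j = 21 * 24^(-1) mod 43 = 17

j = 17 (mod 43)


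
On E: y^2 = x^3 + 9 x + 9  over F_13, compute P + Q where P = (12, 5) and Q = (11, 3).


P != Q, so use the chord formula.
s = (y2 - y1) / (x2 - x1) = (11) / (12) mod 13 = 2
x3 = s^2 - x1 - x2 mod 13 = 2^2 - 12 - 11 = 7
y3 = s (x1 - x3) - y1 mod 13 = 2 * (12 - 7) - 5 = 5

P + Q = (7, 5)


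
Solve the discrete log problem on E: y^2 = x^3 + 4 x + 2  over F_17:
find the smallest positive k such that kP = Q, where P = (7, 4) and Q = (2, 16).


Enumerate multiples of P until we hit Q = (2, 16):
  1P = (7, 4)
  2P = (2, 16)
Match found at i = 2.

k = 2


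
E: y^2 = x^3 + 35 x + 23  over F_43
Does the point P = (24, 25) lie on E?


Check whether y^2 = x^3 + 35 x + 23 (mod 43) for (x, y) = (24, 25).
LHS: y^2 = 25^2 mod 43 = 23
RHS: x^3 + 35 x + 23 = 24^3 + 35*24 + 23 mod 43 = 24
LHS != RHS

No, not on the curve


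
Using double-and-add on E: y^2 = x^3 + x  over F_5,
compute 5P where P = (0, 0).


k = 5 = 101_2 (binary, LSB first: 101)
Double-and-add from P = (0, 0):
  bit 0 = 1: acc = O + (0, 0) = (0, 0)
  bit 1 = 0: acc unchanged = (0, 0)
  bit 2 = 1: acc = (0, 0) + O = (0, 0)

5P = (0, 0)


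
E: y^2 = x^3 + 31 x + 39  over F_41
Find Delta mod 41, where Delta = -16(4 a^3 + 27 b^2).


4 a^3 + 27 b^2 = 4*31^3 + 27*39^2 = 119164 + 41067 = 160231
Delta = -16 * (160231) = -2563696
Delta mod 41 = 34

Delta = 34 (mod 41)


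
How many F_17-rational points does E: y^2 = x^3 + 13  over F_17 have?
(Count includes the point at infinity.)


For each x in F_17, count y with y^2 = x^3 + 0 x + 13 mod 17:
  x = 0: RHS = 13, y in [8, 9]  -> 2 point(s)
  x = 2: RHS = 4, y in [2, 15]  -> 2 point(s)
  x = 4: RHS = 9, y in [3, 14]  -> 2 point(s)
  x = 5: RHS = 2, y in [6, 11]  -> 2 point(s)
  x = 6: RHS = 8, y in [5, 12]  -> 2 point(s)
  x = 7: RHS = 16, y in [4, 13]  -> 2 point(s)
  x = 8: RHS = 15, y in [7, 10]  -> 2 point(s)
  x = 11: RHS = 1, y in [1, 16]  -> 2 point(s)
  x = 13: RHS = 0, y in [0]  -> 1 point(s)
Affine points: 17. Add the point at infinity: total = 18.

#E(F_17) = 18


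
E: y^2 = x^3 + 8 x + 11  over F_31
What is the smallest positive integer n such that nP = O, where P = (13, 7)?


Compute successive multiples of P until we hit O:
  1P = (13, 7)
  2P = (7, 10)
  3P = (19, 27)
  4P = (17, 21)
  5P = (21, 27)
  6P = (11, 29)
  7P = (4, 18)
  8P = (22, 4)
  ... (continuing to 18P)
  18P = O

ord(P) = 18


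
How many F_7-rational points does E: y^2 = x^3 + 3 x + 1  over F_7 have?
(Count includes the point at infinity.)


For each x in F_7, count y with y^2 = x^3 + 3 x + 1 mod 7:
  x = 0: RHS = 1, y in [1, 6]  -> 2 point(s)
  x = 2: RHS = 1, y in [1, 6]  -> 2 point(s)
  x = 3: RHS = 2, y in [3, 4]  -> 2 point(s)
  x = 4: RHS = 0, y in [0]  -> 1 point(s)
  x = 5: RHS = 1, y in [1, 6]  -> 2 point(s)
  x = 6: RHS = 4, y in [2, 5]  -> 2 point(s)
Affine points: 11. Add the point at infinity: total = 12.

#E(F_7) = 12


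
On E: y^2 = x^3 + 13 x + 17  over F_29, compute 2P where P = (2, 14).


Doubling: s = (3 x1^2 + a) / (2 y1)
s = (3*2^2 + 13) / (2*14) mod 29 = 4
x3 = s^2 - 2 x1 mod 29 = 4^2 - 2*2 = 12
y3 = s (x1 - x3) - y1 mod 29 = 4 * (2 - 12) - 14 = 4

2P = (12, 4)


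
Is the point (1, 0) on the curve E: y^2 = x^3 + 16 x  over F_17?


Check whether y^2 = x^3 + 16 x + 0 (mod 17) for (x, y) = (1, 0).
LHS: y^2 = 0^2 mod 17 = 0
RHS: x^3 + 16 x + 0 = 1^3 + 16*1 + 0 mod 17 = 0
LHS = RHS

Yes, on the curve


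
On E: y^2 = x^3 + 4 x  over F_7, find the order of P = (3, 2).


Compute successive multiples of P until we hit O:
  1P = (3, 2)
  2P = (2, 4)
  3P = (6, 4)
  4P = (0, 0)
  5P = (6, 3)
  6P = (2, 3)
  7P = (3, 5)
  8P = O

ord(P) = 8


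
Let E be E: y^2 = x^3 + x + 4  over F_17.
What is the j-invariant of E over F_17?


Delta = -16(4 a^3 + 27 b^2) mod 17 = 11
-1728 * (4 a)^3 = -1728 * (4*1)^3 mod 17 = 10
j = 10 * 11^(-1) mod 17 = 4

j = 4 (mod 17)


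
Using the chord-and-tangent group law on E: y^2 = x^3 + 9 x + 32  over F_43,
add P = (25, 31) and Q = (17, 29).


P != Q, so use the chord formula.
s = (y2 - y1) / (x2 - x1) = (41) / (35) mod 43 = 11
x3 = s^2 - x1 - x2 mod 43 = 11^2 - 25 - 17 = 36
y3 = s (x1 - x3) - y1 mod 43 = 11 * (25 - 36) - 31 = 20

P + Q = (36, 20)


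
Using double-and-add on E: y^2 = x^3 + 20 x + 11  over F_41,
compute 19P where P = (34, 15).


k = 19 = 10011_2 (binary, LSB first: 11001)
Double-and-add from P = (34, 15):
  bit 0 = 1: acc = O + (34, 15) = (34, 15)
  bit 1 = 1: acc = (34, 15) + (30, 10) = (17, 37)
  bit 2 = 0: acc unchanged = (17, 37)
  bit 3 = 0: acc unchanged = (17, 37)
  bit 4 = 1: acc = (17, 37) + (13, 7) = (16, 32)

19P = (16, 32)


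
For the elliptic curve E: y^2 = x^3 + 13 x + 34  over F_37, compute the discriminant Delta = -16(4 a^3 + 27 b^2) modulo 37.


4 a^3 + 27 b^2 = 4*13^3 + 27*34^2 = 8788 + 31212 = 40000
Delta = -16 * (40000) = -640000
Delta mod 37 = 26

Delta = 26 (mod 37)


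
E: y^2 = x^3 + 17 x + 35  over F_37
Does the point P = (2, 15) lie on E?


Check whether y^2 = x^3 + 17 x + 35 (mod 37) for (x, y) = (2, 15).
LHS: y^2 = 15^2 mod 37 = 3
RHS: x^3 + 17 x + 35 = 2^3 + 17*2 + 35 mod 37 = 3
LHS = RHS

Yes, on the curve


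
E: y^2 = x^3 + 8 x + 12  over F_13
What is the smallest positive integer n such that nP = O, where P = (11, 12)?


Compute successive multiples of P until we hit O:
  1P = (11, 12)
  2P = (0, 8)
  3P = (6, 4)
  4P = (10, 0)
  5P = (6, 9)
  6P = (0, 5)
  7P = (11, 1)
  8P = O

ord(P) = 8


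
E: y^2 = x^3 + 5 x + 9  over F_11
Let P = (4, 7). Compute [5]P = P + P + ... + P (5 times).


k = 5 = 101_2 (binary, LSB first: 101)
Double-and-add from P = (4, 7):
  bit 0 = 1: acc = O + (4, 7) = (4, 7)
  bit 1 = 0: acc unchanged = (4, 7)
  bit 2 = 1: acc = (4, 7) + (2, 7) = (5, 4)

5P = (5, 4)


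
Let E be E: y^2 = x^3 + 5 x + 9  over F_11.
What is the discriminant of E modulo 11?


4 a^3 + 27 b^2 = 4*5^3 + 27*9^2 = 500 + 2187 = 2687
Delta = -16 * (2687) = -42992
Delta mod 11 = 7

Delta = 7 (mod 11)


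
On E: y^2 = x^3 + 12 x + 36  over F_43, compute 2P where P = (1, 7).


Doubling: s = (3 x1^2 + a) / (2 y1)
s = (3*1^2 + 12) / (2*7) mod 43 = 41
x3 = s^2 - 2 x1 mod 43 = 41^2 - 2*1 = 2
y3 = s (x1 - x3) - y1 mod 43 = 41 * (1 - 2) - 7 = 38

2P = (2, 38)


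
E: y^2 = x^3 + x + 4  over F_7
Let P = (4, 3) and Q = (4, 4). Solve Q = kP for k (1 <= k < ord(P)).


Enumerate multiples of P until we hit Q = (4, 4):
  1P = (4, 3)
  2P = (6, 4)
  3P = (6, 3)
  4P = (4, 4)
Match found at i = 4.

k = 4


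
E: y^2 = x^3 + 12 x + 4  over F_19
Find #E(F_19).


For each x in F_19, count y with y^2 = x^3 + 12 x + 4 mod 19:
  x = 0: RHS = 4, y in [2, 17]  -> 2 point(s)
  x = 1: RHS = 17, y in [6, 13]  -> 2 point(s)
  x = 2: RHS = 17, y in [6, 13]  -> 2 point(s)
  x = 6: RHS = 7, y in [8, 11]  -> 2 point(s)
  x = 8: RHS = 4, y in [2, 17]  -> 2 point(s)
  x = 9: RHS = 5, y in [9, 10]  -> 2 point(s)
  x = 11: RHS = 4, y in [2, 17]  -> 2 point(s)
  x = 13: RHS = 1, y in [1, 18]  -> 2 point(s)
  x = 14: RHS = 9, y in [3, 16]  -> 2 point(s)
  x = 15: RHS = 6, y in [5, 14]  -> 2 point(s)
  x = 16: RHS = 17, y in [6, 13]  -> 2 point(s)
Affine points: 22. Add the point at infinity: total = 23.

#E(F_19) = 23


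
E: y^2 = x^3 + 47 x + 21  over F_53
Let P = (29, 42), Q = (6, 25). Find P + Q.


P != Q, so use the chord formula.
s = (y2 - y1) / (x2 - x1) = (36) / (30) mod 53 = 33
x3 = s^2 - x1 - x2 mod 53 = 33^2 - 29 - 6 = 47
y3 = s (x1 - x3) - y1 mod 53 = 33 * (29 - 47) - 42 = 0

P + Q = (47, 0)


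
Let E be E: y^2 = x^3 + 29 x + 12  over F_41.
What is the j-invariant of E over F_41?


Delta = -16(4 a^3 + 27 b^2) mod 41 = 4
-1728 * (4 a)^3 = -1728 * (4*29)^3 mod 41 = 8
j = 8 * 4^(-1) mod 41 = 2

j = 2 (mod 41)


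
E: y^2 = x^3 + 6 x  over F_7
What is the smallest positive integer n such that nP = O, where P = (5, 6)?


Compute successive multiples of P until we hit O:
  1P = (5, 6)
  2P = (1, 0)
  3P = (5, 1)
  4P = O

ord(P) = 4


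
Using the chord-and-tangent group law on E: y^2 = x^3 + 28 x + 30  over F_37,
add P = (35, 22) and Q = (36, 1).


P != Q, so use the chord formula.
s = (y2 - y1) / (x2 - x1) = (16) / (1) mod 37 = 16
x3 = s^2 - x1 - x2 mod 37 = 16^2 - 35 - 36 = 0
y3 = s (x1 - x3) - y1 mod 37 = 16 * (35 - 0) - 22 = 20

P + Q = (0, 20)


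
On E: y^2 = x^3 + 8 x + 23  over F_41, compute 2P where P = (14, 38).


Doubling: s = (3 x1^2 + a) / (2 y1)
s = (3*14^2 + 8) / (2*38) mod 41 = 10
x3 = s^2 - 2 x1 mod 41 = 10^2 - 2*14 = 31
y3 = s (x1 - x3) - y1 mod 41 = 10 * (14 - 31) - 38 = 38

2P = (31, 38)


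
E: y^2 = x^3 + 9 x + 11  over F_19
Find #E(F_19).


For each x in F_19, count y with y^2 = x^3 + 9 x + 11 mod 19:
  x = 0: RHS = 11, y in [7, 12]  -> 2 point(s)
  x = 4: RHS = 16, y in [4, 15]  -> 2 point(s)
  x = 8: RHS = 6, y in [5, 14]  -> 2 point(s)
  x = 9: RHS = 4, y in [2, 17]  -> 2 point(s)
  x = 11: RHS = 16, y in [4, 15]  -> 2 point(s)
  x = 12: RHS = 4, y in [2, 17]  -> 2 point(s)
  x = 13: RHS = 7, y in [8, 11]  -> 2 point(s)
  x = 15: RHS = 6, y in [5, 14]  -> 2 point(s)
  x = 17: RHS = 4, y in [2, 17]  -> 2 point(s)
  x = 18: RHS = 1, y in [1, 18]  -> 2 point(s)
Affine points: 20. Add the point at infinity: total = 21.

#E(F_19) = 21


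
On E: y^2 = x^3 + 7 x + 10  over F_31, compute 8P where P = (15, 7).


k = 8 = 1000_2 (binary, LSB first: 0001)
Double-and-add from P = (15, 7):
  bit 0 = 0: acc unchanged = O
  bit 1 = 0: acc unchanged = O
  bit 2 = 0: acc unchanged = O
  bit 3 = 1: acc = O + (2, 30) = (2, 30)

8P = (2, 30)


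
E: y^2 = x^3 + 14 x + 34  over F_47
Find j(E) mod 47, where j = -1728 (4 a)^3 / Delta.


Delta = -16(4 a^3 + 27 b^2) mod 47 = 6
-1728 * (4 a)^3 = -1728 * (4*14)^3 mod 47 = 29
j = 29 * 6^(-1) mod 47 = 44

j = 44 (mod 47)


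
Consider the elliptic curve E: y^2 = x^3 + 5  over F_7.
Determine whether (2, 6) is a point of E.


Check whether y^2 = x^3 + 0 x + 5 (mod 7) for (x, y) = (2, 6).
LHS: y^2 = 6^2 mod 7 = 1
RHS: x^3 + 0 x + 5 = 2^3 + 0*2 + 5 mod 7 = 6
LHS != RHS

No, not on the curve


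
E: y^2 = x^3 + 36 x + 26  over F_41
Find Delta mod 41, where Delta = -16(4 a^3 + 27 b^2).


4 a^3 + 27 b^2 = 4*36^3 + 27*26^2 = 186624 + 18252 = 204876
Delta = -16 * (204876) = -3278016
Delta mod 41 = 16

Delta = 16 (mod 41)


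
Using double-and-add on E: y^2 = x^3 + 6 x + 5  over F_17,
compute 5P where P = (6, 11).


k = 5 = 101_2 (binary, LSB first: 101)
Double-and-add from P = (6, 11):
  bit 0 = 1: acc = O + (6, 11) = (6, 11)
  bit 1 = 0: acc unchanged = (6, 11)
  bit 2 = 1: acc = (6, 11) + (6, 11) = (6, 6)

5P = (6, 6)


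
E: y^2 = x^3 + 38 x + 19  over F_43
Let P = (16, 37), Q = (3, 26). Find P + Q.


P != Q, so use the chord formula.
s = (y2 - y1) / (x2 - x1) = (32) / (30) mod 43 = 24
x3 = s^2 - x1 - x2 mod 43 = 24^2 - 16 - 3 = 41
y3 = s (x1 - x3) - y1 mod 43 = 24 * (16 - 41) - 37 = 8

P + Q = (41, 8)


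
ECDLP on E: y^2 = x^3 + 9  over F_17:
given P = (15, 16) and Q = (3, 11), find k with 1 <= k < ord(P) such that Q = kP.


Enumerate multiples of P until we hit Q = (3, 11):
  1P = (15, 16)
  2P = (6, 15)
  3P = (0, 14)
  4P = (3, 6)
  5P = (3, 11)
Match found at i = 5.

k = 5


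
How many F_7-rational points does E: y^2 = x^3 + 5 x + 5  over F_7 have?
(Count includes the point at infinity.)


For each x in F_7, count y with y^2 = x^3 + 5 x + 5 mod 7:
  x = 1: RHS = 4, y in [2, 5]  -> 2 point(s)
  x = 2: RHS = 2, y in [3, 4]  -> 2 point(s)
  x = 5: RHS = 1, y in [1, 6]  -> 2 point(s)
Affine points: 6. Add the point at infinity: total = 7.

#E(F_7) = 7


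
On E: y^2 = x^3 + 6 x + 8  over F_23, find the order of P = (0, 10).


Compute successive multiples of P until we hit O:
  1P = (0, 10)
  2P = (4, 21)
  3P = (5, 5)
  4P = (19, 9)
  5P = (17, 3)
  6P = (8, 19)
  7P = (8, 4)
  8P = (17, 20)
  ... (continuing to 13P)
  13P = O

ord(P) = 13


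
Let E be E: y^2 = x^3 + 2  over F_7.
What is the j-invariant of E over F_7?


Delta = -16(4 a^3 + 27 b^2) mod 7 = 1
-1728 * (4 a)^3 = -1728 * (4*0)^3 mod 7 = 0
j = 0 * 1^(-1) mod 7 = 0

j = 0 (mod 7)


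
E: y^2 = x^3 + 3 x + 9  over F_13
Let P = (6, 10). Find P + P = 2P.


Doubling: s = (3 x1^2 + a) / (2 y1)
s = (3*6^2 + 3) / (2*10) mod 13 = 1
x3 = s^2 - 2 x1 mod 13 = 1^2 - 2*6 = 2
y3 = s (x1 - x3) - y1 mod 13 = 1 * (6 - 2) - 10 = 7

2P = (2, 7)


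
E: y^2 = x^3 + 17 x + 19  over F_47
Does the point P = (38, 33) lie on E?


Check whether y^2 = x^3 + 17 x + 19 (mod 47) for (x, y) = (38, 33).
LHS: y^2 = 33^2 mod 47 = 8
RHS: x^3 + 17 x + 19 = 38^3 + 17*38 + 19 mod 47 = 30
LHS != RHS

No, not on the curve


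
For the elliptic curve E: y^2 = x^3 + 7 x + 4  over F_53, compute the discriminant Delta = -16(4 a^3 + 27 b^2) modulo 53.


4 a^3 + 27 b^2 = 4*7^3 + 27*4^2 = 1372 + 432 = 1804
Delta = -16 * (1804) = -28864
Delta mod 53 = 21

Delta = 21 (mod 53)


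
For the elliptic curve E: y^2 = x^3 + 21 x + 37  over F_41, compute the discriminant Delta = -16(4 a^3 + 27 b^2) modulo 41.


4 a^3 + 27 b^2 = 4*21^3 + 27*37^2 = 37044 + 36963 = 74007
Delta = -16 * (74007) = -1184112
Delta mod 41 = 9

Delta = 9 (mod 41)


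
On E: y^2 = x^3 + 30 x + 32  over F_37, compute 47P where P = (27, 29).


k = 47 = 101111_2 (binary, LSB first: 111101)
Double-and-add from P = (27, 29):
  bit 0 = 1: acc = O + (27, 29) = (27, 29)
  bit 1 = 1: acc = (27, 29) + (17, 33) = (5, 14)
  bit 2 = 1: acc = (5, 14) + (6, 24) = (15, 34)
  bit 3 = 1: acc = (15, 34) + (35, 36) = (34, 27)
  bit 4 = 0: acc unchanged = (34, 27)
  bit 5 = 1: acc = (34, 27) + (1, 10) = (27, 8)

47P = (27, 8)


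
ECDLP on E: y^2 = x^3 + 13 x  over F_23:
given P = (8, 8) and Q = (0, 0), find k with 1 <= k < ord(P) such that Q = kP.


Enumerate multiples of P until we hit Q = (0, 0):
  1P = (8, 8)
  2P = (16, 16)
  3P = (0, 0)
Match found at i = 3.

k = 3


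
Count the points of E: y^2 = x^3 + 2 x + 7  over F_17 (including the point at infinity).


For each x in F_17, count y with y^2 = x^3 + 2 x + 7 mod 17:
  x = 2: RHS = 2, y in [6, 11]  -> 2 point(s)
  x = 8: RHS = 8, y in [5, 12]  -> 2 point(s)
  x = 11: RHS = 0, y in [0]  -> 1 point(s)
  x = 12: RHS = 8, y in [5, 12]  -> 2 point(s)
  x = 14: RHS = 8, y in [5, 12]  -> 2 point(s)
  x = 16: RHS = 4, y in [2, 15]  -> 2 point(s)
Affine points: 11. Add the point at infinity: total = 12.

#E(F_17) = 12


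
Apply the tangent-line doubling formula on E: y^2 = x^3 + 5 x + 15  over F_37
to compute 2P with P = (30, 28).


Doubling: s = (3 x1^2 + a) / (2 y1)
s = (3*30^2 + 5) / (2*28) mod 37 = 8
x3 = s^2 - 2 x1 mod 37 = 8^2 - 2*30 = 4
y3 = s (x1 - x3) - y1 mod 37 = 8 * (30 - 4) - 28 = 32

2P = (4, 32)


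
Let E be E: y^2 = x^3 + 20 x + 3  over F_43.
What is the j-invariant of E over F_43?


Delta = -16(4 a^3 + 27 b^2) mod 43 = 26
-1728 * (4 a)^3 = -1728 * (4*20)^3 mod 43 = 8
j = 8 * 26^(-1) mod 43 = 40

j = 40 (mod 43)


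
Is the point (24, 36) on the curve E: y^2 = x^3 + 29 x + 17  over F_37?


Check whether y^2 = x^3 + 29 x + 17 (mod 37) for (x, y) = (24, 36).
LHS: y^2 = 36^2 mod 37 = 1
RHS: x^3 + 29 x + 17 = 24^3 + 29*24 + 17 mod 37 = 33
LHS != RHS

No, not on the curve


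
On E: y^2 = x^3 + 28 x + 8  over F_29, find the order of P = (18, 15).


Compute successive multiples of P until we hit O:
  1P = (18, 15)
  2P = (15, 27)
  3P = (12, 19)
  4P = (22, 7)
  5P = (22, 22)
  6P = (12, 10)
  7P = (15, 2)
  8P = (18, 14)
  ... (continuing to 9P)
  9P = O

ord(P) = 9


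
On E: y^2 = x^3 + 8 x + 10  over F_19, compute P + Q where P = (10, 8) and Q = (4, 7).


P != Q, so use the chord formula.
s = (y2 - y1) / (x2 - x1) = (18) / (13) mod 19 = 16
x3 = s^2 - x1 - x2 mod 19 = 16^2 - 10 - 4 = 14
y3 = s (x1 - x3) - y1 mod 19 = 16 * (10 - 14) - 8 = 4

P + Q = (14, 4)


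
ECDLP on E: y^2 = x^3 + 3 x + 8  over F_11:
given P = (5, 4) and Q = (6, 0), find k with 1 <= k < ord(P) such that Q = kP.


Enumerate multiples of P until we hit Q = (6, 0):
  1P = (5, 4)
  2P = (6, 0)
Match found at i = 2.

k = 2


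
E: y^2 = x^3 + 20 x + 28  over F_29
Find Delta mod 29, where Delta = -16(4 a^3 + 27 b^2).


4 a^3 + 27 b^2 = 4*20^3 + 27*28^2 = 32000 + 21168 = 53168
Delta = -16 * (53168) = -850688
Delta mod 29 = 27

Delta = 27 (mod 29)


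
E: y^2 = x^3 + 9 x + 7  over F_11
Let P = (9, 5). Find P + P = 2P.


Doubling: s = (3 x1^2 + a) / (2 y1)
s = (3*9^2 + 9) / (2*5) mod 11 = 1
x3 = s^2 - 2 x1 mod 11 = 1^2 - 2*9 = 5
y3 = s (x1 - x3) - y1 mod 11 = 1 * (9 - 5) - 5 = 10

2P = (5, 10)


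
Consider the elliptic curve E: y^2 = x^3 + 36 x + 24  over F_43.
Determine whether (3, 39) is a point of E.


Check whether y^2 = x^3 + 36 x + 24 (mod 43) for (x, y) = (3, 39).
LHS: y^2 = 39^2 mod 43 = 16
RHS: x^3 + 36 x + 24 = 3^3 + 36*3 + 24 mod 43 = 30
LHS != RHS

No, not on the curve


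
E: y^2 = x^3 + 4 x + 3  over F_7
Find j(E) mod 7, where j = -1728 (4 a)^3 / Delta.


Delta = -16(4 a^3 + 27 b^2) mod 7 = 3
-1728 * (4 a)^3 = -1728 * (4*4)^3 mod 7 = 1
j = 1 * 3^(-1) mod 7 = 5

j = 5 (mod 7)


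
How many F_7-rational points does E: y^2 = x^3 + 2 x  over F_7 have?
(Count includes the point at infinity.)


For each x in F_7, count y with y^2 = x^3 + 2 x + 0 mod 7:
  x = 0: RHS = 0, y in [0]  -> 1 point(s)
  x = 4: RHS = 2, y in [3, 4]  -> 2 point(s)
  x = 5: RHS = 2, y in [3, 4]  -> 2 point(s)
  x = 6: RHS = 4, y in [2, 5]  -> 2 point(s)
Affine points: 7. Add the point at infinity: total = 8.

#E(F_7) = 8


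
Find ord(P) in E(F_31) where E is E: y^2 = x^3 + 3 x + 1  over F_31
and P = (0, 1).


Compute successive multiples of P until we hit O:
  1P = (0, 1)
  2P = (10, 15)
  3P = (18, 11)
  4P = (29, 7)
  5P = (11, 1)
  6P = (20, 30)
  7P = (20, 1)
  8P = (11, 30)
  ... (continuing to 13P)
  13P = O

ord(P) = 13


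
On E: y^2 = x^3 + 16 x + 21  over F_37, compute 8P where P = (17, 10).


k = 8 = 1000_2 (binary, LSB first: 0001)
Double-and-add from P = (17, 10):
  bit 0 = 0: acc unchanged = O
  bit 1 = 0: acc unchanged = O
  bit 2 = 0: acc unchanged = O
  bit 3 = 1: acc = O + (5, 2) = (5, 2)

8P = (5, 2)


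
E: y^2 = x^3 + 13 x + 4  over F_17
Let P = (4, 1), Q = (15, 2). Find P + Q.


P != Q, so use the chord formula.
s = (y2 - y1) / (x2 - x1) = (1) / (11) mod 17 = 14
x3 = s^2 - x1 - x2 mod 17 = 14^2 - 4 - 15 = 7
y3 = s (x1 - x3) - y1 mod 17 = 14 * (4 - 7) - 1 = 8

P + Q = (7, 8)


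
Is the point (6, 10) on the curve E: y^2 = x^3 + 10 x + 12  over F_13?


Check whether y^2 = x^3 + 10 x + 12 (mod 13) for (x, y) = (6, 10).
LHS: y^2 = 10^2 mod 13 = 9
RHS: x^3 + 10 x + 12 = 6^3 + 10*6 + 12 mod 13 = 2
LHS != RHS

No, not on the curve


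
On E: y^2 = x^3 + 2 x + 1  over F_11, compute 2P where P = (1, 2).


Doubling: s = (3 x1^2 + a) / (2 y1)
s = (3*1^2 + 2) / (2*2) mod 11 = 4
x3 = s^2 - 2 x1 mod 11 = 4^2 - 2*1 = 3
y3 = s (x1 - x3) - y1 mod 11 = 4 * (1 - 3) - 2 = 1

2P = (3, 1)


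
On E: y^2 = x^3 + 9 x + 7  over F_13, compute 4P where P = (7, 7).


k = 4 = 100_2 (binary, LSB first: 001)
Double-and-add from P = (7, 7):
  bit 0 = 0: acc unchanged = O
  bit 1 = 0: acc unchanged = O
  bit 2 = 1: acc = O + (3, 3) = (3, 3)

4P = (3, 3)


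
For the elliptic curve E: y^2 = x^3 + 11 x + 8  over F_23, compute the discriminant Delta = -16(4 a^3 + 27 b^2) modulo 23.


4 a^3 + 27 b^2 = 4*11^3 + 27*8^2 = 5324 + 1728 = 7052
Delta = -16 * (7052) = -112832
Delta mod 23 = 6

Delta = 6 (mod 23)


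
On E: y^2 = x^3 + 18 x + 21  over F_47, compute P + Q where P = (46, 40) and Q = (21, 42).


P != Q, so use the chord formula.
s = (y2 - y1) / (x2 - x1) = (2) / (22) mod 47 = 30
x3 = s^2 - x1 - x2 mod 47 = 30^2 - 46 - 21 = 34
y3 = s (x1 - x3) - y1 mod 47 = 30 * (46 - 34) - 40 = 38

P + Q = (34, 38)


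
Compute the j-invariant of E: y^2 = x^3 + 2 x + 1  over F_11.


Delta = -16(4 a^3 + 27 b^2) mod 11 = 2
-1728 * (4 a)^3 = -1728 * (4*2)^3 mod 11 = 5
j = 5 * 2^(-1) mod 11 = 8

j = 8 (mod 11)


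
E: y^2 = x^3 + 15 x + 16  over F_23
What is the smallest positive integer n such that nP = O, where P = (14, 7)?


Compute successive multiples of P until we hit O:
  1P = (14, 7)
  2P = (22, 0)
  3P = (14, 16)
  4P = O

ord(P) = 4


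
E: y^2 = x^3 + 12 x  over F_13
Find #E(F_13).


For each x in F_13, count y with y^2 = x^3 + 12 x + 0 mod 13:
  x = 0: RHS = 0, y in [0]  -> 1 point(s)
  x = 1: RHS = 0, y in [0]  -> 1 point(s)
  x = 5: RHS = 3, y in [4, 9]  -> 2 point(s)
  x = 8: RHS = 10, y in [6, 7]  -> 2 point(s)
  x = 12: RHS = 0, y in [0]  -> 1 point(s)
Affine points: 7. Add the point at infinity: total = 8.

#E(F_13) = 8


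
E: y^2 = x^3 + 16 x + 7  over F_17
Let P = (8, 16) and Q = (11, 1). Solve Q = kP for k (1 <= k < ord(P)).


Enumerate multiples of P until we hit Q = (11, 1):
  1P = (8, 16)
  2P = (5, 12)
  3P = (2, 9)
  4P = (6, 9)
  5P = (11, 16)
  6P = (15, 1)
  7P = (9, 8)
  8P = (13, 7)
  9P = (4, 4)
  10P = (14, 0)
  11P = (4, 13)
  12P = (13, 10)
  13P = (9, 9)
  14P = (15, 16)
  15P = (11, 1)
Match found at i = 15.

k = 15
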